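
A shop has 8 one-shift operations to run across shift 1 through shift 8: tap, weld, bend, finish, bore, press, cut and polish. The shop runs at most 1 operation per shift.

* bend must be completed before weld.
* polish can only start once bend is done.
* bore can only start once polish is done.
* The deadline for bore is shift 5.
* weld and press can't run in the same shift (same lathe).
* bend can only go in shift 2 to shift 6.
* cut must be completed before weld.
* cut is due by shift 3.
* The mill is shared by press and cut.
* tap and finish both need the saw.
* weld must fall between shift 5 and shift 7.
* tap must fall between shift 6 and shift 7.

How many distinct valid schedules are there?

28

Splitting on tap: it can be shift 6 (14), shift 7 (14). Listing each branch's schedules as (weld, bend, finish, bore, press, cut, polish) by shift number:
tap=shift 6: (5,2,7,4,8,1,3) (5,2,8,4,7,1,3) (7,2,1,5,8,3,4) (7,2,3,5,8,1,4) (7,2,4,5,8,1,3) (7,2,5,4,8,1,3) (7,2,8,4,5,1,3) (7,2,8,5,1,3,4) (7,2,8,5,3,1,4) (7,2,8,5,4,1,3) (7,3,1,5,8,2,4) (7,3,2,5,8,1,4) (7,3,8,5,1,2,4) (7,3,8,5,2,1,4) — 14.
tap=shift 7: (5,2,6,4,8,1,3) (5,2,8,4,6,1,3) (6,2,1,5,8,3,4) (6,2,3,5,8,1,4) (6,2,4,5,8,1,3) (6,2,5,4,8,1,3) (6,2,8,4,5,1,3) (6,2,8,5,1,3,4) (6,2,8,5,3,1,4) (6,2,8,5,4,1,3) (6,3,1,5,8,2,4) (6,3,2,5,8,1,4) (6,3,8,5,1,2,4) (6,3,8,5,2,1,4) — 14.
Summing: 14 + 14 = 28.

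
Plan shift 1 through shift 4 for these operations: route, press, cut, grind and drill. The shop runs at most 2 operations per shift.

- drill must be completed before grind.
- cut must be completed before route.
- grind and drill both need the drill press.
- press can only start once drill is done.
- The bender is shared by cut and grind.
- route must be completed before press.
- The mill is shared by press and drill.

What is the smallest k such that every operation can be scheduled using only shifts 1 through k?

The precedence chain requires at least 3 distinct shifts.
With at most 2 per shift and 5 operations, at least 3 shifts are needed.
3 works (last occupied shift: shift 3): for example press -> shift 3, route -> shift 2, grind -> shift 2, drill -> shift 1, cut -> shift 1.

3 shifts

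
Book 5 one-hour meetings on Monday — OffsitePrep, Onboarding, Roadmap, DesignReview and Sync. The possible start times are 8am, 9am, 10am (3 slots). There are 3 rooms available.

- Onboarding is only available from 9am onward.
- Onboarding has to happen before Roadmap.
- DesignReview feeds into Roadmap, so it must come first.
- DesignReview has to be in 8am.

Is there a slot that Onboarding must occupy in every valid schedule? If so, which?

9am

Onboarding is available from 9am; downstream work caps Onboarding at 9am.
So Onboarding is pinned to 9am.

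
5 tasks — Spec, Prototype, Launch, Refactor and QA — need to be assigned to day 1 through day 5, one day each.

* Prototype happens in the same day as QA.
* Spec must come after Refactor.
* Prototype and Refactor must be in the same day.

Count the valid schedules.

50

Splitting on Spec: it can be day 2 (5), day 3 (10), day 4 (15), day 5 (20). Listing each branch's schedules as (Prototype, Launch, Refactor, QA) by day number:
Spec=day 2: (1,1,1,1) (1,2,1,1) (1,3,1,1) (1,4,1,1) (1,5,1,1) — 5.
Spec=day 3: (1,1,1,1) (1,2,1,1) (1,3,1,1) (1,4,1,1) (1,5,1,1) (2,1,2,2) (2,2,2,2) (2,3,2,2) (2,4,2,2) (2,5,2,2) — 10.
Spec=day 4: (1,1,1,1) (1,2,1,1) (1,3,1,1) (1,4,1,1) (1,5,1,1) (2,1,2,2) (2,2,2,2) (2,3,2,2) (2,4,2,2) (2,5,2,2) (3,1,3,3) (3,2,3,3) (3,3,3,3) (3,4,3,3) (3,5,3,3) — 15.
Spec=day 5: (1,1,1,1) (1,2,1,1) (1,3,1,1) (1,4,1,1) (1,5,1,1) (2,1,2,2) (2,2,2,2) (2,3,2,2) (2,4,2,2) (2,5,2,2) (3,1,3,3) (3,2,3,3) (3,3,3,3) (3,4,3,3) (3,5,3,3) (4,1,4,4) (4,2,4,4) (4,3,4,4) (4,4,4,4) (4,5,4,4) — 20.
Summing: 5 + 10 + 15 + 20 = 50.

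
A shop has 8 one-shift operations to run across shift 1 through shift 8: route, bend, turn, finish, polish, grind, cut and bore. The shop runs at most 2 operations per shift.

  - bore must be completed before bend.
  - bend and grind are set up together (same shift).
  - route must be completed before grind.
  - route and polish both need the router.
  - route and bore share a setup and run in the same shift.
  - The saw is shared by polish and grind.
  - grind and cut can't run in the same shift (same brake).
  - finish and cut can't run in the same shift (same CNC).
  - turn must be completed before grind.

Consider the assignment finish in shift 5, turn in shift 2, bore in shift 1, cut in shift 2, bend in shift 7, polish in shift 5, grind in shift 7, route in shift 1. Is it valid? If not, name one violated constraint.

Valid

The shop runs at most 2 operations per shift — holds.
finish and cut can't run in the same shift (same CNC) — holds.
route must be completed before grind — holds.
bore must be completed before bend — holds.
The saw is shared by polish and grind — holds.
route and polish both need the router — holds.
grind and cut can't run in the same shift (same brake) — holds.
route and bore share a setup and run in the same shift — holds.
bend and grind are set up together (same shift) — holds.
turn must be completed before grind — holds.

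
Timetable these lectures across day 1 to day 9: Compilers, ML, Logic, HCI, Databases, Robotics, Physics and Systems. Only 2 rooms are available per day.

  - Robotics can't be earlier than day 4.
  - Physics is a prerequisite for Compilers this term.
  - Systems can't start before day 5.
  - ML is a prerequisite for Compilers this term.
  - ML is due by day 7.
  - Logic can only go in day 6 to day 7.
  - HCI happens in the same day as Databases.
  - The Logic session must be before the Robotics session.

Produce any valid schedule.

ML=day 1, Logic=day 6, Databases=day 3, HCI=day 3, Systems=day 5, Robotics=day 7, Compilers=day 2, Physics=day 1

Checking: Logic(day 6) before Robotics(day 7); ML(day 1) before Compilers(day 2); Physics(day 1) before Compilers(day 2); HCI = Databases = day 3; Robotics=day 7 in [day 4,day 9]; Systems=day 5 in [day 5,day 9]; Logic=day 6 in [day 6,day 7]; ML=day 1 in [day 1,day 7]; max 2 per day (cap 2).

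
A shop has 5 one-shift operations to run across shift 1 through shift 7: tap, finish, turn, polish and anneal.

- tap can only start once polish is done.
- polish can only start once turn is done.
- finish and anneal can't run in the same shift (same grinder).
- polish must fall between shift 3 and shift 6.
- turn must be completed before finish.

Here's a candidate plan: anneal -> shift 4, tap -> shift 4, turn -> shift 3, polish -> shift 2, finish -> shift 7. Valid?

No — it violates: polish can only start once turn is done

turn must be completed before finish — holds.
finish and anneal can't run in the same shift (same grinder) — holds.
tap can only start once polish is done — holds.
polish must fall between shift 3 and shift 6 — violated.
polish can only start once turn is done — violated.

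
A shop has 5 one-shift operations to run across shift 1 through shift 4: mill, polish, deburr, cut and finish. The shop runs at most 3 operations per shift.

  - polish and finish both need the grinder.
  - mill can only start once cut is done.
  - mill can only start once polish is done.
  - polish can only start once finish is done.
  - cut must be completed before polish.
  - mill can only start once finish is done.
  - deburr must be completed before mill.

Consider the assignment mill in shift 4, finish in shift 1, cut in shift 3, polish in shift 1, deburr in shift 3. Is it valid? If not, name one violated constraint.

No. cut must be completed before polish is not satisfied.

The shop runs at most 3 operations per shift — holds.
mill can only start once finish is done — holds.
cut must be completed before polish — violated.
polish can only start once finish is done — violated.
polish and finish both need the grinder — violated.
deburr must be completed before mill — holds.
mill can only start once cut is done — holds.
mill can only start once polish is done — holds.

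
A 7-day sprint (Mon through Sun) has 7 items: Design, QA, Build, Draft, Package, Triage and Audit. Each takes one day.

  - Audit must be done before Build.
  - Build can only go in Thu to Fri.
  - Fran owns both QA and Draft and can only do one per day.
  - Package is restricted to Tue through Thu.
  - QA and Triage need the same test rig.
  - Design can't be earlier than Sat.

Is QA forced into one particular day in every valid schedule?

No

QA can be Mon (e.g. Build=Thu; Triage=Tue; Draft=Tue; QA=Mon; Design=Sat; Audit=Mon; Package=Tue) or Tue (e.g. Build -> Thu, Triage -> Mon, Draft -> Mon, Audit -> Mon, Design -> Sat, Package -> Tue, QA -> Tue).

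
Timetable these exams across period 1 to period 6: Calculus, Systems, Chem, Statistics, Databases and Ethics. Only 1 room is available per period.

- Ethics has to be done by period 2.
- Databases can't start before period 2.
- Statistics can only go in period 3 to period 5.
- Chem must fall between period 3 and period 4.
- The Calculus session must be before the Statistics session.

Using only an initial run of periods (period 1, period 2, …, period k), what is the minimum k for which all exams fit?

The precedence chain requires at least 2 distinct periods.
With at most 1 per period and 6 exams, at least 6 periods are needed.
Chem can't be placed before period 3, so the schedule must run through at least period 3.
6 works (last occupied period: period 6): for example Systems in period 6; Chem in period 3; Databases in period 5; Ethics in period 1; Statistics in period 4; Calculus in period 2.

6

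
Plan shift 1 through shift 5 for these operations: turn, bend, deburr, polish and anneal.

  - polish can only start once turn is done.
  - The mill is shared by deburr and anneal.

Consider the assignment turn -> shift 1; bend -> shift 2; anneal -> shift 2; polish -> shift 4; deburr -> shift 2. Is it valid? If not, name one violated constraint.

No — it violates: The mill is shared by deburr and anneal

polish can only start once turn is done — holds.
The mill is shared by deburr and anneal — violated.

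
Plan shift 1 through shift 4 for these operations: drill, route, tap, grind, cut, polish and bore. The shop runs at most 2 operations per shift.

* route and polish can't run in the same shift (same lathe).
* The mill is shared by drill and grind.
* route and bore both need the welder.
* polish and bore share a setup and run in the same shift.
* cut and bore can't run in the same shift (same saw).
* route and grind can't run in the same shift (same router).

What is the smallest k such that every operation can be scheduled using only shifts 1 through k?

4

With at most 2 per shift and 7 operations, at least 4 shifts are needed.
4 works (last occupied shift: shift 4): for example tap in shift 2, drill in shift 1, cut in shift 3, polish in shift 4, bore in shift 4, grind in shift 2, route in shift 1.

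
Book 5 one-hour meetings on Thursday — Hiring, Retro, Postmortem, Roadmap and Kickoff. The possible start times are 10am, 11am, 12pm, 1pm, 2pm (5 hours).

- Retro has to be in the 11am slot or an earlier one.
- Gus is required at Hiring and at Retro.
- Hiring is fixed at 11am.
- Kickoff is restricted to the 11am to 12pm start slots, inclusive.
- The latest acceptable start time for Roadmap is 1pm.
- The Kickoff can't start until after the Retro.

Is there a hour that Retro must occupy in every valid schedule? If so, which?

Retro's window is 10am–11am.
Hiring is fixed at 11am, and Retro can't share a hour with Hiring.
So Retro must be 10am.

10am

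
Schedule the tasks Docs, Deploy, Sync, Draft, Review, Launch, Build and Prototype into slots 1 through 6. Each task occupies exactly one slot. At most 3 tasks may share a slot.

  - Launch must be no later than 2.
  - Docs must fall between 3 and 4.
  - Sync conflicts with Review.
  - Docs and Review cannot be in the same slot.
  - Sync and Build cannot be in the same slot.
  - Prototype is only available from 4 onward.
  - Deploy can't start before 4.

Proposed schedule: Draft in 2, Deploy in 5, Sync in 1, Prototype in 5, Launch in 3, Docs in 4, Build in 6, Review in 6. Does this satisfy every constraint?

No — it violates: Launch must be no later than 2

Sync and Build cannot be in the same slot — holds.
Docs must fall between 3 and 4 — holds.
Sync conflicts with Review — holds.
Prototype is only available from 4 onward — holds.
Docs and Review cannot be in the same slot — holds.
Launch must be no later than 2 — violated.
Deploy can't start before 4 — holds.
At most 3 tasks may share a slot — holds.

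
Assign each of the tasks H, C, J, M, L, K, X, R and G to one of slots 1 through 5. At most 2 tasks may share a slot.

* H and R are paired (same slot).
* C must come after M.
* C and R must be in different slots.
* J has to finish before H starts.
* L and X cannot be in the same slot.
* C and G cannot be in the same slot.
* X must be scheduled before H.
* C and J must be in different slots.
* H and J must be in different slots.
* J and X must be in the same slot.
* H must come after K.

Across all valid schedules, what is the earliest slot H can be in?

3

Precedence pushes H to at least 2.
H at 3 is achievable: H -> 3, M -> 2, G -> 5, L -> 4, X -> 1, J -> 1, R -> 3, K -> 2, C -> 4.
Nothing earlier works — the conflict and capacity constraints rule out every slot before 3.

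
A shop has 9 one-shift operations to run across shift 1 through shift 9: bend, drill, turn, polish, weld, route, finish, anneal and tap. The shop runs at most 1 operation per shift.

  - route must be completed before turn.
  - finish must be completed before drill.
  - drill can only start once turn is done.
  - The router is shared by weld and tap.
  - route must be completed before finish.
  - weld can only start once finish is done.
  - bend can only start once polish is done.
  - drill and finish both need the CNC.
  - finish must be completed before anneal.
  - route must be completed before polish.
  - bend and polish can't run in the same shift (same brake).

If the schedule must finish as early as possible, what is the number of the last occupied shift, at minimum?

9

The precedence chain requires at least 3 distinct shifts.
With at most 1 per shift and 9 operations, at least 9 shifts are needed.
9 works (last occupied shift: shift 9): for example anneal=shift 8, route=shift 1, finish=shift 2, turn=shift 3, weld=shift 7, polish=shift 5, tap=shift 9, drill=shift 4, bend=shift 6.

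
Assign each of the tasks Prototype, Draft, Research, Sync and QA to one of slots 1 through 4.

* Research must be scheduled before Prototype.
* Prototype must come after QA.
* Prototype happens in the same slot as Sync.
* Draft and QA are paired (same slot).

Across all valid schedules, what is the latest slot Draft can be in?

Draft must be in the same slot as QA, which can't be after 3, so Draft is at most 3.
Draft at 3 is achievable: Draft=3; QA=3; Prototype=4; Sync=4; Research=1.

3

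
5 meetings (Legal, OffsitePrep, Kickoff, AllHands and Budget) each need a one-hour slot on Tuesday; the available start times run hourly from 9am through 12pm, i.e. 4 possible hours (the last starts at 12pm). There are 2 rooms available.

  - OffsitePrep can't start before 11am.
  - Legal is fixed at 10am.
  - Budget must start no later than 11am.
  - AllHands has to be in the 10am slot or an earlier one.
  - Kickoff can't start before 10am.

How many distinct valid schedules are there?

22

Splitting on OffsitePrep: it can be 11am (10), 12pm (12). Listing each branch's schedules as (Legal, Kickoff, AllHands, Budget):
OffsitePrep=11am: (10am,10am,9am,9am) (10am,10am,9am,11am) (10am,11am,9am,9am) (10am,11am,9am,10am) (10am,11am,10am,9am) (10am,12pm,9am,9am) (10am,12pm,9am,10am) (10am,12pm,9am,11am) (10am,12pm,10am,9am) (10am,12pm,10am,11am) — 10.
OffsitePrep=12pm: (10am,10am,9am,9am) (10am,10am,9am,11am) (10am,11am,9am,9am) (10am,11am,9am,10am) (10am,11am,9am,11am) (10am,11am,10am,9am) (10am,11am,10am,11am) (10am,12pm,9am,9am) (10am,12pm,9am,10am) (10am,12pm,9am,11am) (10am,12pm,10am,9am) (10am,12pm,10am,11am) — 12.
Summing: 10 + 12 = 22.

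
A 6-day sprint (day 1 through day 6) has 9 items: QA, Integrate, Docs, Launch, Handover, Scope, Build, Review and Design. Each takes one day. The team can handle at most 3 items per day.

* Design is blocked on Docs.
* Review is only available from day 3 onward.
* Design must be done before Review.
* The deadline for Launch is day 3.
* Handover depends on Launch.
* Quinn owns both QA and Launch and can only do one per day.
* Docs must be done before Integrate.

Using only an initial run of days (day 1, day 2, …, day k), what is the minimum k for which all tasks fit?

The precedence chain requires at least 3 distinct days.
With at most 3 per day and 9 tasks, at least 3 days are needed.
3 works (last occupied day: day 3): for example Launch in day 1; Integrate in day 2; QA in day 3; Design in day 2; Docs in day 1; Handover in day 2; Scope in day 1; Review in day 3; Build in day 3.

3 days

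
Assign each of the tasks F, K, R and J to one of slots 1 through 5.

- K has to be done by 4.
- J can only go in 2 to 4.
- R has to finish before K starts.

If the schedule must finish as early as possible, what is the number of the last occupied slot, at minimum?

The precedence chain requires at least 2 distinct slots.
2 works (last occupied slot: 2): for example J -> 2; F -> 1; R -> 1; K -> 2.

2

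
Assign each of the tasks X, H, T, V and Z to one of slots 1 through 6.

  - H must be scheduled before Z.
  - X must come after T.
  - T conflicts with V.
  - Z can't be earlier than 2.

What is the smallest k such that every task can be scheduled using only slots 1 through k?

2 slots

The precedence chain requires at least 2 distinct slots.
2 works (last occupied slot: 2): for example H -> 1; Z -> 2; T -> 1; X -> 2; V -> 2.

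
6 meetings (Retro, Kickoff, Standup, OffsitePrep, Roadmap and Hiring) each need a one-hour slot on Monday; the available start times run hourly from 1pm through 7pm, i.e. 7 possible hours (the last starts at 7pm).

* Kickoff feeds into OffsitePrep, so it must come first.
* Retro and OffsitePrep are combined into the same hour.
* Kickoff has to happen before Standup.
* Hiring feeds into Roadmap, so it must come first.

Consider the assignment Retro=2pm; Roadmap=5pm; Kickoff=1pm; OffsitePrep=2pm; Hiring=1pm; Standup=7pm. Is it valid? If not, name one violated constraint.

Yes, all constraints hold

Kickoff has to happen before Standup — holds.
Retro and OffsitePrep are combined into the same hour — holds.
Kickoff feeds into OffsitePrep, so it must come first — holds.
Hiring feeds into Roadmap, so it must come first — holds.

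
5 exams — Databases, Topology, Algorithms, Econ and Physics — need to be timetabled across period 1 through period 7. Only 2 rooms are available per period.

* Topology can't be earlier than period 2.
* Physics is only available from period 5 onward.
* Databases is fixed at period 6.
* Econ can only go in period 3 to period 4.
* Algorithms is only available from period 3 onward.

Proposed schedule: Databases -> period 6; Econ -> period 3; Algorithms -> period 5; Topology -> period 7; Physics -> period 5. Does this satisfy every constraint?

Econ can only go in period 3 to period 4 — holds.
Only 2 rooms are available per period — holds.
Databases is fixed at period 6 — holds.
Physics is only available from period 5 onward — holds.
Algorithms is only available from period 3 onward — holds.
Topology can't be earlier than period 2 — holds.

Yes, all constraints hold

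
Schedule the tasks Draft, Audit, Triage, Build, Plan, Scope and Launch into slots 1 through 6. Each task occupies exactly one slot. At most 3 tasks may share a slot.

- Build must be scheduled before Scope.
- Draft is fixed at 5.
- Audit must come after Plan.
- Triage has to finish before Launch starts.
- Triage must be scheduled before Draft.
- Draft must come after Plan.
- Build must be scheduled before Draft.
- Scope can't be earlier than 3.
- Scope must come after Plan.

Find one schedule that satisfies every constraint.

Scope -> 3; Build -> 1; Audit -> 2; Draft -> 5; Triage -> 1; Launch -> 2; Plan -> 1

Checking: Triage(1) before Launch(2); Build(1) before Draft(5); Plan(1) before Scope(3); Plan(1) before Audit(2); Triage(1) before Draft(5); Build(1) before Scope(3); Plan(1) before Draft(5); Scope=3 in [3,6]; Draft=5 in [5,5]; max 3 per slot (cap 3).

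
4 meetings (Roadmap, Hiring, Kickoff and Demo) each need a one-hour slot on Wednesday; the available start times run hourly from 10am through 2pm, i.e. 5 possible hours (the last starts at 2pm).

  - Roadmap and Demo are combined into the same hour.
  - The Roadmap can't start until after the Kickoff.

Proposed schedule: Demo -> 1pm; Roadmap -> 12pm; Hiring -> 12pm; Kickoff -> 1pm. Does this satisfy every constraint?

The Roadmap can't start until after the Kickoff — violated.
Roadmap and Demo are combined into the same hour — violated.

No. The Roadmap can't start until after the Kickoff is not satisfied.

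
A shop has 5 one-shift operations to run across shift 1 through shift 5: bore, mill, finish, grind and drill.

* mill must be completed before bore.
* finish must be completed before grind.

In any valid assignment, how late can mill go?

shift 4

Downstream work caps mill at shift 4.
mill at shift 4 is achievable: bore in shift 5, drill in shift 1, grind in shift 2, mill in shift 4, finish in shift 1.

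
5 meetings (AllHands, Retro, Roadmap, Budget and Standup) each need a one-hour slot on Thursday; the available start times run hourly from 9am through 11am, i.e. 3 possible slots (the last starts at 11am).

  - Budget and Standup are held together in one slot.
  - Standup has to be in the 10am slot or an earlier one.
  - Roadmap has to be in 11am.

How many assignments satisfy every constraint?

18

Splitting on AllHands: it can be 9am (6), 10am (6), 11am (6). Listing each branch's schedules as (Retro, Roadmap, Budget, Standup):
AllHands=9am: (9am,11am,9am,9am) (9am,11am,10am,10am) (10am,11am,9am,9am) (10am,11am,10am,10am) (11am,11am,9am,9am) (11am,11am,10am,10am) — 6.
AllHands=10am: (9am,11am,9am,9am) (9am,11am,10am,10am) (10am,11am,9am,9am) (10am,11am,10am,10am) (11am,11am,9am,9am) (11am,11am,10am,10am) — 6.
AllHands=11am: (9am,11am,9am,9am) (9am,11am,10am,10am) (10am,11am,9am,9am) (10am,11am,10am,10am) (11am,11am,9am,9am) (11am,11am,10am,10am) — 6.
Summing: 6 + 6 + 6 = 18.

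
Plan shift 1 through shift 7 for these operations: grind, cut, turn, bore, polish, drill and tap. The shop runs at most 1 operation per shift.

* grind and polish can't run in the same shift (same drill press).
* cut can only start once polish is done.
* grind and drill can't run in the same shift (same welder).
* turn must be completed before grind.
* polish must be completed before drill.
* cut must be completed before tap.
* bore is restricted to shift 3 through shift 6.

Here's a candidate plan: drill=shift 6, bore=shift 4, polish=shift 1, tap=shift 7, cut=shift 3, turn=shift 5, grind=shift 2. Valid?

The shop runs at most 1 operation per shift — holds.
cut must be completed before tap — holds.
grind and polish can't run in the same shift (same drill press) — holds.
bore is restricted to shift 3 through shift 6 — holds.
turn must be completed before grind — violated.
cut can only start once polish is done — holds.
polish must be completed before drill — holds.
grind and drill can't run in the same shift (same welder) — holds.

No. turn must be completed before grind is not satisfied.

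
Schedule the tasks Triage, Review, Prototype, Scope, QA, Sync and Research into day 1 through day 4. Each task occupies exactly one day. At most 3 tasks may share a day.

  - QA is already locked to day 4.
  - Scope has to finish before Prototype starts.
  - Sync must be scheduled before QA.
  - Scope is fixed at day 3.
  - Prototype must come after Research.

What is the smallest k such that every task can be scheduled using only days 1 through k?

The precedence chain requires at least 2 distinct days.
With at most 3 per day and 7 tasks, at least 3 days are needed.
QA can't be placed before day 4, so the schedule must run through at least day 4.
4 works (last occupied day: day 4): for example QA=day 4; Review=day 2; Scope=day 3; Prototype=day 4; Triage=day 1; Sync=day 1; Research=day 1.

4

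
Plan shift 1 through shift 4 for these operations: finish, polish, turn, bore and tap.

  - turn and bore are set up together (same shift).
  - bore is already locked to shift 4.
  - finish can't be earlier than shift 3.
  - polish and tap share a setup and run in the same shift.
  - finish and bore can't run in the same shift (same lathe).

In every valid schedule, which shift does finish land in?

finish's window is shift 3–shift 4.
bore is fixed at shift 4, and finish can't share a shift with bore.
So finish must be shift 3.

shift 3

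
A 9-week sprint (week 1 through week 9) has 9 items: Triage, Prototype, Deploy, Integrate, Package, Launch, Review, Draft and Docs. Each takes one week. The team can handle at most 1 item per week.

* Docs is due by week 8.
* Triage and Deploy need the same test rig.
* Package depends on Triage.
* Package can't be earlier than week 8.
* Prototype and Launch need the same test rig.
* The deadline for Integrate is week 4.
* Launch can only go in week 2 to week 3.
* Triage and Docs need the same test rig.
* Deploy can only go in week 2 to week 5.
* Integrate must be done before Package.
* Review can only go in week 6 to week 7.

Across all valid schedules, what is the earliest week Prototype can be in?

week 1

Prototype at week 1 is achievable: Launch in week 2; Docs in week 5; Triage in week 7; Review in week 6; Deploy in week 4; Package in week 8; Prototype in week 1; Draft in week 9; Integrate in week 3.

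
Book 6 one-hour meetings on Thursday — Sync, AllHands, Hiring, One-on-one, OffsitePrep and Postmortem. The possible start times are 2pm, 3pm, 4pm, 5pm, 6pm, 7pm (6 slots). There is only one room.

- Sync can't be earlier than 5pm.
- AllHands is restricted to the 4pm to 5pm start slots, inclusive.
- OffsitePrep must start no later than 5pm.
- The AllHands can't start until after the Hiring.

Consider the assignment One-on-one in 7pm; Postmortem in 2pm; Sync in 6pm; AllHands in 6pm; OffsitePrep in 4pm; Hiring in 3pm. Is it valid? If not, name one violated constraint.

Sync can't be earlier than 5pm — holds.
AllHands is restricted to the 4pm to 5pm start slots, inclusive — violated.
OffsitePrep must start no later than 5pm — holds.
There is only one room — violated.
The AllHands can't start until after the Hiring — holds.

No. There is only one room is not satisfied.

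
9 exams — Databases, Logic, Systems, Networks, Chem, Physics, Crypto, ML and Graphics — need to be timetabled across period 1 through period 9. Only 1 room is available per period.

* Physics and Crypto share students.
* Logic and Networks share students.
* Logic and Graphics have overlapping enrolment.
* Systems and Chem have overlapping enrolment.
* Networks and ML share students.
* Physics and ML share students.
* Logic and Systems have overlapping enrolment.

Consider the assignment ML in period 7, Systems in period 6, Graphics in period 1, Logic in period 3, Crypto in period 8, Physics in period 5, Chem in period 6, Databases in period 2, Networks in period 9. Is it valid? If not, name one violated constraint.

Logic and Networks share students — holds.
Physics and ML share students — holds.
Only 1 room is available per period — violated.
Physics and Crypto share students — holds.
Systems and Chem have overlapping enrolment — violated.
Logic and Systems have overlapping enrolment — holds.
Logic and Graphics have overlapping enrolment — holds.
Networks and ML share students — holds.

No — it violates: Systems and Chem have overlapping enrolment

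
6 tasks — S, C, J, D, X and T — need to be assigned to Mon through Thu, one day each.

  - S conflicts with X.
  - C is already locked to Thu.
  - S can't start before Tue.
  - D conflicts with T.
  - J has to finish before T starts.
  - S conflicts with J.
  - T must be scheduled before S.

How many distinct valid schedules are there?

Splitting on S: it can be Wed (9), Thu (27). Listing each branch's schedules as (C, J, D, X, T):
S=Wed: (Thu,Mon,Mon,Mon,Tue) (Thu,Mon,Mon,Tue,Tue) (Thu,Mon,Mon,Thu,Tue) (Thu,Mon,Wed,Mon,Tue) (Thu,Mon,Wed,Tue,Tue) (Thu,Mon,Wed,Thu,Tue) (Thu,Mon,Thu,Mon,Tue) (Thu,Mon,Thu,Tue,Tue) (Thu,Mon,Thu,Thu,Tue) — 9.
S=Thu: (Thu,Mon,Mon,Mon,Tue) (Thu,Mon,Mon,Mon,Wed) (Thu,Mon,Mon,Tue,Tue) (Thu,Mon,Mon,Tue,Wed) (Thu,Mon,Mon,Wed,Tue) (Thu,Mon,Mon,Wed,Wed) (Thu,Mon,Tue,Mon,Wed) (Thu,Mon,Tue,Tue,Wed) (Thu,Mon,Tue,Wed,Wed) (Thu,Mon,Wed,Mon,Tue) (Thu,Mon,Wed,Tue,Tue) (Thu,Mon,Wed,Wed,Tue) (Thu,Mon,Thu,Mon,Tue) (Thu,Mon,Thu,Mon,Wed) (Thu,Mon,Thu,Tue,Tue) (Thu,Mon,Thu,Tue,Wed) (Thu,Mon,Thu,Wed,Tue) (Thu,Mon,Thu,Wed,Wed) (Thu,Tue,Mon,Mon,Wed) (Thu,Tue,Mon,Tue,Wed) (Thu,Tue,Mon,Wed,Wed) (Thu,Tue,Tue,Mon,Wed) (Thu,Tue,Tue,Tue,Wed) (Thu,Tue,Tue,Wed,Wed) (Thu,Tue,Thu,Mon,Wed) (Thu,Tue,Thu,Tue,Wed) (Thu,Tue,Thu,Wed,Wed) — 27.
Summing: 9 + 27 = 36.

36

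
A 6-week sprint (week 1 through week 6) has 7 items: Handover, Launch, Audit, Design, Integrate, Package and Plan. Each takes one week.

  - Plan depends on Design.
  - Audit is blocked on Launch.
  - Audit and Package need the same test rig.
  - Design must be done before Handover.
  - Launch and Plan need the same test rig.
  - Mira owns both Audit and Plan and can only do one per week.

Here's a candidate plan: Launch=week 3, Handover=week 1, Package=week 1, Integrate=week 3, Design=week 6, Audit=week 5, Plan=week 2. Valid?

No. Design must be done before Handover is not satisfied.

Mira owns both Audit and Plan and can only do one per week — holds.
Plan depends on Design — violated.
Audit and Package need the same test rig — holds.
Launch and Plan need the same test rig — holds.
Design must be done before Handover — violated.
Audit is blocked on Launch — holds.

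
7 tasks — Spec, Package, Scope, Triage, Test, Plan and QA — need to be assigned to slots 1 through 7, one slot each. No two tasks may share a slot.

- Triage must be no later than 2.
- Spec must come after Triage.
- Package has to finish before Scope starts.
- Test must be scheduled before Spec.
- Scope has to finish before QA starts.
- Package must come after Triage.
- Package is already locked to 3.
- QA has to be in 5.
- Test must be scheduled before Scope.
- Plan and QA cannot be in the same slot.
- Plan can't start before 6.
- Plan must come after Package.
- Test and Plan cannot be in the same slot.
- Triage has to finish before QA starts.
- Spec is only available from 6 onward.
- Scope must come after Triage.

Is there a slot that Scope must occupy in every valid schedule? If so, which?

4

Package is fixed at 3 and must come before Scope, so Scope is at least 4.
QA is fixed at 5 and must come after Scope, so Scope is at most 4.
So Scope must be 4.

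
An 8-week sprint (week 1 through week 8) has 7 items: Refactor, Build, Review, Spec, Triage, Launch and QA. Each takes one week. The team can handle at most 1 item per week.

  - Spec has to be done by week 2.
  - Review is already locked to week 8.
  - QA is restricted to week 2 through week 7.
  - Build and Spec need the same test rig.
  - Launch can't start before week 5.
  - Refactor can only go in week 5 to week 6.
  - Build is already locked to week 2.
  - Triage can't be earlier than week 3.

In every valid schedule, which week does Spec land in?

Spec's window is week 1–week 2.
Build is fixed at week 2, and Spec can't share a week with Build.
So Spec must be week 1.

week 1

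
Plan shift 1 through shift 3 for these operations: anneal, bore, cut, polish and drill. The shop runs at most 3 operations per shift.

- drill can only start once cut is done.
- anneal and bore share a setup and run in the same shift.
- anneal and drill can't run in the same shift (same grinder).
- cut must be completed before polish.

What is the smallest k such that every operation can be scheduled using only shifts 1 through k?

2 shifts

The precedence chain requires at least 2 distinct shifts.
With at most 3 per shift and 5 operations, at least 2 shifts are needed.
2 works (last occupied shift: shift 2): for example anneal=shift 1; bore=shift 1; cut=shift 1; polish=shift 2; drill=shift 2.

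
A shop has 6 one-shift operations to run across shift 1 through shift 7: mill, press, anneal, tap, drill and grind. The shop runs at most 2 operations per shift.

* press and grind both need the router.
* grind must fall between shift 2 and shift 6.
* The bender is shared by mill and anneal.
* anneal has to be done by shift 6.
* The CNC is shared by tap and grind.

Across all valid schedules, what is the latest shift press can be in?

press at shift 7 is achievable: mill -> shift 2; anneal -> shift 1; press -> shift 7; grind -> shift 2; tap -> shift 1; drill -> shift 3.

shift 7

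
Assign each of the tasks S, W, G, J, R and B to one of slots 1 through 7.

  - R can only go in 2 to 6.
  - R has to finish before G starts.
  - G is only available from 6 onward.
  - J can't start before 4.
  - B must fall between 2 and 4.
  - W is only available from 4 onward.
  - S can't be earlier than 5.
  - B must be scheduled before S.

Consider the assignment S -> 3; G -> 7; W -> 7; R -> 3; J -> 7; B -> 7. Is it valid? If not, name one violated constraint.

No. B must be scheduled before S is not satisfied.

W is only available from 4 onward — holds.
R can only go in 2 to 6 — holds.
B must be scheduled before S — violated.
R has to finish before G starts — holds.
J can't start before 4 — holds.
G is only available from 6 onward — holds.
S can't be earlier than 5 — violated.
B must fall between 2 and 4 — violated.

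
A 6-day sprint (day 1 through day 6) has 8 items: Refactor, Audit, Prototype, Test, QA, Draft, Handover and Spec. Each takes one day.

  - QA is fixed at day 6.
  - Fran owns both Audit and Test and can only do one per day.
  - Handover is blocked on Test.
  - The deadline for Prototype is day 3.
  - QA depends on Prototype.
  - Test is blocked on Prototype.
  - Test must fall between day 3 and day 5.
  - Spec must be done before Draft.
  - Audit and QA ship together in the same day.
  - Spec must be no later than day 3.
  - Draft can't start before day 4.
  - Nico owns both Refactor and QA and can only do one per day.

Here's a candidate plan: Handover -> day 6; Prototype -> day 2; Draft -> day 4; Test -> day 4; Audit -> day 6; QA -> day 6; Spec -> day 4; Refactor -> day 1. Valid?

Audit and QA ship together in the same day — holds.
Test is blocked on Prototype — holds.
Nico owns both Refactor and QA and can only do one per day — holds.
Handover is blocked on Test — holds.
Fran owns both Audit and Test and can only do one per day — holds.
Spec must be no later than day 3 — violated.
QA is fixed at day 6 — holds.
Test must fall between day 3 and day 5 — holds.
Draft can't start before day 4 — holds.
The deadline for Prototype is day 3 — holds.
Spec must be done before Draft — violated.
QA depends on Prototype — holds.

No. Spec must be no later than day 3 is not satisfied.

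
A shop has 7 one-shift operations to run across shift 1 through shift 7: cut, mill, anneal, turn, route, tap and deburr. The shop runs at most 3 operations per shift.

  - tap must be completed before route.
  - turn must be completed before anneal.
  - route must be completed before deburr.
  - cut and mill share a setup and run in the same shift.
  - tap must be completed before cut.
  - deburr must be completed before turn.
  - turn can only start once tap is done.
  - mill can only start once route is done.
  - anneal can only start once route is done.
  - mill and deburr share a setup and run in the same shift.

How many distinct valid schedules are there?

21

Splitting on cut: it can be shift 3 (6), shift 4 (9), shift 5 (6). Listing each branch's schedules as (mill, anneal, turn, route, tap, deburr) by shift number:
cut=shift 3: (3,5,4,2,1,3) (3,6,4,2,1,3) (3,6,5,2,1,3) (3,7,4,2,1,3) (3,7,5,2,1,3) (3,7,6,2,1,3) — 6.
cut=shift 4: (4,6,5,2,1,4) (4,6,5,3,1,4) (4,6,5,3,2,4) (4,7,5,2,1,4) (4,7,5,3,1,4) (4,7,5,3,2,4) (4,7,6,2,1,4) (4,7,6,3,1,4) (4,7,6,3,2,4) — 9.
cut=shift 5: (5,7,6,2,1,5) (5,7,6,3,1,5) (5,7,6,3,2,5) (5,7,6,4,1,5) (5,7,6,4,2,5) (5,7,6,4,3,5) — 6.
Summing: 6 + 9 + 6 = 21.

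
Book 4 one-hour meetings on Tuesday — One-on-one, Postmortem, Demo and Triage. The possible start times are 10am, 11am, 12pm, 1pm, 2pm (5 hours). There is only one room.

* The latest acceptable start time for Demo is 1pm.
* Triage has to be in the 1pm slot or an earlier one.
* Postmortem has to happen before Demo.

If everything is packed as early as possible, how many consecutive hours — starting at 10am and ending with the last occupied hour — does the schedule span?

4

The precedence chain requires at least 2 distinct hours.
With at most 1 per hour and 4 meetings, at least 4 hours are needed.
4 works (last occupied hour: 1pm): for example Postmortem=10am, Demo=11am, One-on-one=12pm, Triage=1pm.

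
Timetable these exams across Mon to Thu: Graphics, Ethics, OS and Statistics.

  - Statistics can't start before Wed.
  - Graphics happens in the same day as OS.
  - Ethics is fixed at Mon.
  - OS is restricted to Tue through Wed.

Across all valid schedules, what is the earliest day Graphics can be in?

Graphics must be in the same day as OS, which can't be before Tue, so Graphics is at least Tue; Graphics must be in the same day as OS, which can't be after Wed, so Graphics is at most Wed.
Graphics at Tue is achievable: OS in Tue; Statistics in Wed; Graphics in Tue; Ethics in Mon.

Tue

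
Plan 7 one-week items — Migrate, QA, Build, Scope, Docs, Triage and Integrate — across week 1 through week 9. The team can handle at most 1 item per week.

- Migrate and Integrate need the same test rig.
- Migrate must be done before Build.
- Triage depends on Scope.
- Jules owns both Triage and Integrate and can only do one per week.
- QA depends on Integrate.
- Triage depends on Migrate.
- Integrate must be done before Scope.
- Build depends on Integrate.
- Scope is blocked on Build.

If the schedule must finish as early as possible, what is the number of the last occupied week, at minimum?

The precedence chain requires at least 4 distinct weeks.
With at most 1 per week and 7 tasks, at least 7 weeks are needed.
7 works (last occupied week: week 7): for example Triage in week 5; QA in week 6; Docs in week 7; Integrate in week 1; Migrate in week 2; Scope in week 4; Build in week 3.

7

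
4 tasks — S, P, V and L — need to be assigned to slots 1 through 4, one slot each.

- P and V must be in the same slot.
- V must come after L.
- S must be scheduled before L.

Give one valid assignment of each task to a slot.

P in 3, S in 1, V in 3, L in 2

Checking: L(2) before V(3); S(1) before L(2); P = V = 3.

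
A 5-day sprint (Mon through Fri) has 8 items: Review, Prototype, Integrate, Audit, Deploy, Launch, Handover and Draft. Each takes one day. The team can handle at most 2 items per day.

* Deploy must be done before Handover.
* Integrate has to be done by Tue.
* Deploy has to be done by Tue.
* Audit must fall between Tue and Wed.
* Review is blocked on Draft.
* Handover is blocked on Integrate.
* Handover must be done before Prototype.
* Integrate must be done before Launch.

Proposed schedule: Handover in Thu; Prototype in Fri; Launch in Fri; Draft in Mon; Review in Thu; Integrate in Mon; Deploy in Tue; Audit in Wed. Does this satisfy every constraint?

Yes, all constraints hold

Review is blocked on Draft — holds.
Handover must be done before Prototype — holds.
Integrate must be done before Launch — holds.
Integrate has to be done by Tue — holds.
Audit must fall between Tue and Wed — holds.
Deploy has to be done by Tue — holds.
Handover is blocked on Integrate — holds.
The team can handle at most 2 items per day — holds.
Deploy must be done before Handover — holds.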